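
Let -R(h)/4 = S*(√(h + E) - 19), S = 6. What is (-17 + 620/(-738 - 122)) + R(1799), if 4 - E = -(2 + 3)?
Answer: 18846/43 - 96*√113 ≈ -582.21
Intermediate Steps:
E = 9 (E = 4 - (-1)*(2 + 3) = 4 - (-1)*5 = 4 - 1*(-5) = 4 + 5 = 9)
R(h) = 456 - 24*√(9 + h) (R(h) = -24*(√(h + 9) - 19) = -24*(√(9 + h) - 19) = -24*(-19 + √(9 + h)) = -4*(-114 + 6*√(9 + h)) = 456 - 24*√(9 + h))
(-17 + 620/(-738 - 122)) + R(1799) = (-17 + 620/(-738 - 122)) + (456 - 24*√(9 + 1799)) = (-17 + 620/(-860)) + (456 - 96*√113) = (-17 - 1/860*620) + (456 - 96*√113) = (-17 - 31/43) + (456 - 96*√113) = -762/43 + (456 - 96*√113) = 18846/43 - 96*√113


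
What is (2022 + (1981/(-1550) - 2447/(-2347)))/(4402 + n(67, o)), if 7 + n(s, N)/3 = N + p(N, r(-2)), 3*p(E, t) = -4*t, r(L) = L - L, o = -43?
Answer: 7354876143/15468138200 ≈ 0.47549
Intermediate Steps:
r(L) = 0
p(E, t) = -4*t/3 (p(E, t) = (-4*t)/3 = -4*t/3)
n(s, N) = -21 + 3*N (n(s, N) = -21 + 3*(N - 4/3*0) = -21 + 3*(N + 0) = -21 + 3*N)
(2022 + (1981/(-1550) - 2447/(-2347)))/(4402 + n(67, o)) = (2022 + (1981/(-1550) - 2447/(-2347)))/(4402 + (-21 + 3*(-43))) = (2022 + (1981*(-1/1550) - 2447*(-1/2347)))/(4402 + (-21 - 129)) = (2022 + (-1981/1550 + 2447/2347))/(4402 - 150) = (2022 - 856557/3637850)/4252 = (7354876143/3637850)*(1/4252) = 7354876143/15468138200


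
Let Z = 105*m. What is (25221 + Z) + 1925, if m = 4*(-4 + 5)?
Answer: 27566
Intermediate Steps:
m = 4 (m = 4*1 = 4)
Z = 420 (Z = 105*4 = 420)
(25221 + Z) + 1925 = (25221 + 420) + 1925 = 25641 + 1925 = 27566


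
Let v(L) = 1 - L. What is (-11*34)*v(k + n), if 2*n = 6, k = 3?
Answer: 1870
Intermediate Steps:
n = 3 (n = (½)*6 = 3)
(-11*34)*v(k + n) = (-11*34)*(1 - (3 + 3)) = -374*(1 - 1*6) = -374*(1 - 6) = -374*(-5) = 1870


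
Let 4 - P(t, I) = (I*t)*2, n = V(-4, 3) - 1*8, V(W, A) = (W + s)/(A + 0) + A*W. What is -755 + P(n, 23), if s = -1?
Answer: 737/3 ≈ 245.67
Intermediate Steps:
V(W, A) = A*W + (-1 + W)/A (V(W, A) = (W - 1)/(A + 0) + A*W = (-1 + W)/A + A*W = A*W + (-1 + W)/A)
n = -65/3 (n = (-1 - 4 - 4*3**2)/3 - 1*8 = (-1 - 4 - 4*9)/3 - 8 = (-1 - 4 - 36)/3 - 8 = (1/3)*(-41) - 8 = -41/3 - 8 = -65/3 ≈ -21.667)
P(t, I) = 4 - 2*I*t (P(t, I) = 4 - I*t*2 = 4 - 2*I*t)
-755 + P(n, 23) = -755 + (4 - 2*23*(-65/3)) = -755 + (4 + 2990/3) = -755 + 3002/3 = 737/3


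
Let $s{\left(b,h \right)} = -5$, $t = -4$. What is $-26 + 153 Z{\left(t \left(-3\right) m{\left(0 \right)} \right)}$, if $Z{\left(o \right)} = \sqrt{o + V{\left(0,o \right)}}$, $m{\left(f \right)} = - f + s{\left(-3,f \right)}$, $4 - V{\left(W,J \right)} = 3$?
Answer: $-26 + 153 i \sqrt{59} \approx -26.0 + 1175.2 i$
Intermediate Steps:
$V{\left(W,J \right)} = 1$ ($V{\left(W,J \right)} = 4 - 3 = 1$)
$m{\left(f \right)} = -5 - f$ ($m{\left(f \right)} = - f - 5 = -5 - f$)
$Z{\left(o \right)} = \sqrt{1 + o}$ ($Z{\left(o \right)} = \sqrt{o + 1} = \sqrt{1 + o}$)
$-26 + 153 Z{\left(t \left(-3\right) m{\left(0 \right)} \right)} = -26 + 153 \sqrt{1 + \left(-4\right) \left(-3\right) \left(-5 - 0\right)} = -26 + 153 \sqrt{1 + 12 \left(-5 + 0\right)} = -26 + 153 \sqrt{1 + 12 \left(-5\right)} = -26 + 153 \sqrt{1 - 60} = -26 + 153 \sqrt{-59} = -26 + 153 i \sqrt{59}$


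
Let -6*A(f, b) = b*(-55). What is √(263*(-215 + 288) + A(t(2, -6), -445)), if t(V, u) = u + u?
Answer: √544314/6 ≈ 122.96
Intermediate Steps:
t(V, u) = 2*u
A(f, b) = 55*b/6 (A(f, b) = -b*(-55)/6 = -(-55)*b/6 = 55*b/6)
√(263*(-215 + 288) + A(t(2, -6), -445)) = √(263*(-215 + 288) + (55/6)*(-445)) = √(263*73 - 24475/6) = √(19199 - 24475/6) = √(90719/6) = √544314/6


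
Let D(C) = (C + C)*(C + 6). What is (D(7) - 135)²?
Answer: 2209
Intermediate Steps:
D(C) = 2*C*(6 + C) (D(C) = (2*C)*(6 + C) = 2*C*(6 + C))
(D(7) - 135)² = (2*7*(6 + 7) - 135)² = (2*7*13 - 135)² = (182 - 135)² = 47² = 2209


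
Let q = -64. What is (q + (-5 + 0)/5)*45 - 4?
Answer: -2929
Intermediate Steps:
(q + (-5 + 0)/5)*45 - 4 = (-64 + (-5 + 0)/5)*45 - 4 = (-64 - 5*1/5)*45 - 4 = (-64 - 1)*45 - 4 = -65*45 - 4 = -2925 - 4 = -2929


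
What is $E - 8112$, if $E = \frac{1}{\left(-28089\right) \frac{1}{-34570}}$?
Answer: $- \frac{227823398}{28089} \approx -8110.8$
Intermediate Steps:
$E = \frac{34570}{28089}$ ($E = \frac{1}{\left(-28089\right) \left(- \frac{1}{34570}\right)} = \frac{1}{\frac{28089}{34570}} = \frac{34570}{28089} \approx 1.2307$)
$E - 8112 = \frac{34570}{28089} - 8112 = - \frac{227823398}{28089}$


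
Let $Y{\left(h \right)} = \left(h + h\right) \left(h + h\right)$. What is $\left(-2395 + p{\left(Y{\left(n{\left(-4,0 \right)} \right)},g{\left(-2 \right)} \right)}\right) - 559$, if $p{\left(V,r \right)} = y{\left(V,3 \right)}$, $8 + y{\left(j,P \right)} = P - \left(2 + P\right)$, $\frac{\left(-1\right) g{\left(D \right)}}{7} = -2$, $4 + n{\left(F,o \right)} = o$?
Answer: $-2964$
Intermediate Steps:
$n{\left(F,o \right)} = -4 + o$
$g{\left(D \right)} = 14$ ($g{\left(D \right)} = \left(-7\right) \left(-2\right) = 14$)
$Y{\left(h \right)} = 4 h^{2}$ ($Y{\left(h \right)} = 2 h 2 h = 4 h^{2}$)
$y{\left(j,P \right)} = -10$ ($y{\left(j,P \right)} = -8 + \left(P - \left(2 + P\right)\right) = -8 - 2 = -10$)
$p{\left(V,r \right)} = -10$
$\left(-2395 + p{\left(Y{\left(n{\left(-4,0 \right)} \right)},g{\left(-2 \right)} \right)}\right) - 559 = \left(-2395 - 10\right) - 559 = -2405 - 559 = -2964$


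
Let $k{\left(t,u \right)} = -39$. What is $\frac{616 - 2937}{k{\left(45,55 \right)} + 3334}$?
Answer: $- \frac{2321}{3295} \approx -0.7044$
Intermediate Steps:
$\frac{616 - 2937}{k{\left(45,55 \right)} + 3334} = \frac{616 - 2937}{-39 + 3334} = - \frac{2321}{3295}$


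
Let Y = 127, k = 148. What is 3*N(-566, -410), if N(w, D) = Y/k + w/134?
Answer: -100125/9916 ≈ -10.097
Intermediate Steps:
N(w, D) = 127/148 + w/134
3*N(-566, -410) = 3*(127/148 + (1/134)*(-566)) = 3*(127/148 - 283/67) = 3*(-33375/9916) = -100125/9916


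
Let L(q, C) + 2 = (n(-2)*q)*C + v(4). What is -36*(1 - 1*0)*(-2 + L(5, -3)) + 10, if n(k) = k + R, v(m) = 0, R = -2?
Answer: -2006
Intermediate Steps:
n(k) = -2 + k (n(k) = k - 2 = -2 + k)
L(q, C) = -2 - 4*C*q (L(q, C) = -2 + (((-2 - 2)*q)*C + 0) = -2 + ((-4*q)*C + 0) = -2 + (-4*C*q + 0) = -2 - 4*C*q)
-36*(1 - 1*0)*(-2 + L(5, -3)) + 10 = -36*(1 - 1*0)*(-2 + (-2 - 4*(-3)*5)) + 10 = -36*(1 + 0)*(-2 + (-2 + 60)) + 10 = -36*(-2 + 58) + 10 = -36*56 + 10 = -2016 + 10 = -2006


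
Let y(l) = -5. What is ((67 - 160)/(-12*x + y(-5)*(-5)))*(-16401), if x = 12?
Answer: -217899/17 ≈ -12818.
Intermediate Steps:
((67 - 160)/(-12*x + y(-5)*(-5)))*(-16401) = ((67 - 160)/(-12*12 - 5*(-5)))*(-16401) = -93/(-144 + 25)*(-16401) = -93/(-119)*(-16401) = -93*(-1/119)*(-16401) = (93/119)*(-16401) = -217899/17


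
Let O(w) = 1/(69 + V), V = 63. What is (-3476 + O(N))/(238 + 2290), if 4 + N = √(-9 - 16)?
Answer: -458831/333696 ≈ -1.3750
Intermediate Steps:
N = -4 + 5*I (N = -4 + √(-9 - 16) = -4 + √(-25) = -4 + 5*I ≈ -4.0 + 5.0*I)
O(w) = 1/132 (O(w) = 1/(69 + 63) = 1/132)
(-3476 + O(N))/(238 + 2290) = (-3476 + 1/132)/(238 + 2290) = -458831/132/2528 = -458831/132*1/2528 = -458831/333696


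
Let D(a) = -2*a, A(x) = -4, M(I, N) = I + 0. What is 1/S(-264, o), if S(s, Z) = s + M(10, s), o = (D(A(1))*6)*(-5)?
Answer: -1/254 ≈ -0.0039370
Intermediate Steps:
M(I, N) = I
o = -240 (o = (-2*(-4)*6)*(-5) = (8*6)*(-5) = 48*(-5) = -240)
S(s, Z) = 10 + s (S(s, Z) = s + 10 = 10 + s)
1/S(-264, o) = 1/(10 - 264) = 1/(-254) = -1/254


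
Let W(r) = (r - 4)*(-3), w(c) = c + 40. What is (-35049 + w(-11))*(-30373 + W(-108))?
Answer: 1051895740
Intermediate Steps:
w(c) = 40 + c
W(r) = 12 - 3*r (W(r) = (-4 + r)*(-3) = 12 - 3*r)
(-35049 + w(-11))*(-30373 + W(-108)) = (-35049 + (40 - 11))*(-30373 + (12 - 3*(-108))) = (-35049 + 29)*(-30373 + (12 + 324)) = -35020*(-30373 + 336) = -35020*(-30037) = 1051895740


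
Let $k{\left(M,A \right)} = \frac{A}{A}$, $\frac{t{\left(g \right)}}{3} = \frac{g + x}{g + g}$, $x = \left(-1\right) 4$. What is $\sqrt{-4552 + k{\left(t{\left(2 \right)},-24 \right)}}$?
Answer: $i \sqrt{4551} \approx 67.461 i$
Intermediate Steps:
$x = -4$
$t{\left(g \right)} = \frac{3 \left(-4 + g\right)}{2 g}$ ($t{\left(g \right)} = 3 \frac{g - 4}{g + g} = 3 \frac{-4 + g}{2 g} = \frac{3 \left(-4 + g\right)}{2 g}$)
$k{\left(M,A \right)} = 1$
$\sqrt{-4552 + k{\left(t{\left(2 \right)},-24 \right)}} = \sqrt{-4552 + 1} = \sqrt{-4551} = i \sqrt{4551}$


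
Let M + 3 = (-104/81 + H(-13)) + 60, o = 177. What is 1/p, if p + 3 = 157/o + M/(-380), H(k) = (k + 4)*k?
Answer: -181602/466265 ≈ -0.38948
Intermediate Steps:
H(k) = k*(4 + k) (H(k) = (4 + k)*k = k*(4 + k))
M = 13990/81 (M = -3 + ((-104/81 - 13*(4 - 13)) + 60) = -3 + ((-104*1/81 - 13*(-9)) + 60) = -3 + ((-104/81 + 117) + 60) = -3 + (9373/81 + 60) = -3 + 14233/81 = 13990/81 ≈ 172.72)
p = -466265/181602 (p = -3 + (157/177 + (13990/81)/(-380)) = -3 + (157*(1/177) + (13990/81)*(-1/380)) = -3 + (157/177 - 1399/3078) = -3 + 78541/181602 = -466265/181602 ≈ -2.5675)
1/p = 1/(-466265/181602) = -181602/466265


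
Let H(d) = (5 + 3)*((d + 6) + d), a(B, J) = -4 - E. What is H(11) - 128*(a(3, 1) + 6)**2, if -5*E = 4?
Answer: -19488/25 ≈ -779.52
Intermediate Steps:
E = -4/5 (E = -1/5*4 = -4/5 ≈ -0.80000)
a(B, J) = -16/5 (a(B, J) = -4 - 1*(-4/5) = -4 + 4/5 = -16/5)
H(d) = 48 + 16*d (H(d) = 8*((6 + d) + d) = 8*(6 + 2*d) = 48 + 16*d)
H(11) - 128*(a(3, 1) + 6)**2 = (48 + 16*11) - 128*(-16/5 + 6)**2 = (48 + 176) - 128*(14/5)**2 = 224 - 128*196/25 = 224 - 25088/25 = -19488/25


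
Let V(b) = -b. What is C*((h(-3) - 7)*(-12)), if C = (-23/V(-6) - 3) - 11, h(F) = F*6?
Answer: -5350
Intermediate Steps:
h(F) = 6*F
C = -107/6 (C = (-23/((-1*(-6))) - 3) - 11 = (-23/6 - 3) - 11 = -41/6 - 11 = -107/6 ≈ -17.833)
C*((h(-3) - 7)*(-12)) = -107*(6*(-3) - 7)*(-12)/6 = -107*(-18 - 7)*(-12)/6 = -(-2675)*(-12)/6 = -107/6*300 = -5350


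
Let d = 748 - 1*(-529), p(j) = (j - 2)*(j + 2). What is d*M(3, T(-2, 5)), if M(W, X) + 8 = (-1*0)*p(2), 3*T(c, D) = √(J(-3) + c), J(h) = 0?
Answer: -10216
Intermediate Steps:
p(j) = (-2 + j)*(2 + j)
T(c, D) = √c/3 (T(c, D) = √(0 + c)/3 = √c/3)
M(W, X) = -8 (M(W, X) = -8 + (-1*0)*(-4 + 2²) = -8 + 0*(-4 + 4) = -8 + 0*0 = -8 + 0 = -8)
d = 1277 (d = 748 + 529 = 1277)
d*M(3, T(-2, 5)) = 1277*(-8) = -10216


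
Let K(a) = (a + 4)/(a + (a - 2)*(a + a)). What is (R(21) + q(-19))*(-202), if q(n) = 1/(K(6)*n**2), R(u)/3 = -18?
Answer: 19683486/1805 ≈ 10905.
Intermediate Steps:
K(a) = (4 + a)/(a + 2*a*(-2 + a)) (K(a) = (4 + a)/(a + (-2 + a)*(2*a)) = (4 + a)/(a + 2*a*(-2 + a)))
R(u) = -54 (R(u) = 3*(-18) = -54)
q(n) = 27/(5*n**2) (q(n) = 1/(((4 + 6)/(6*(-3 + 2*6)))*n**2) = 1/(((1/6)*10/(-3 + 12))*n**2) = 1/(((1/6)*10/9)*n**2) = 1/(((1/6)*(1/9)*10)*n**2) = 1/(5*n**2/27) = 27/(5*n**2))
(R(21) + q(-19))*(-202) = (-54 + (27/5)/(-19)**2)*(-202) = (-54 + (27/5)*(1/361))*(-202) = (-54 + 27/1805)*(-202) = -97443/1805*(-202) = 19683486/1805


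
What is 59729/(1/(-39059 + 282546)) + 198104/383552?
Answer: 697260859967475/47944 ≈ 1.4543e+10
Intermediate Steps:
59729/(1/(-39059 + 282546)) + 198104/383552 = 59729/(1/243487) + 198104*(1/383552) = 59729/(1/243487) + 24763/47944 = 59729*243487 + 24763/47944 = 14543235023 + 24763/47944 = 697260859967475/47944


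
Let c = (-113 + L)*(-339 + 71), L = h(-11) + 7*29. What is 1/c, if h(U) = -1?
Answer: -1/23852 ≈ -4.1925e-5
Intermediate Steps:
L = 202 (L = -1 + 7*29 = -1 + 203 = 202)
c = -23852 (c = (-113 + 202)*(-339 + 71) = 89*(-268) = -23852)
1/c = 1/(-23852) = -1/23852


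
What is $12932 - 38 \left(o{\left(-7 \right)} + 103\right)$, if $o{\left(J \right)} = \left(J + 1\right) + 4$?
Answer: $9094$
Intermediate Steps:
$o{\left(J \right)} = 5 + J$ ($o{\left(J \right)} = \left(1 + J\right) + 4 = 5 + J$)
$12932 - 38 \left(o{\left(-7 \right)} + 103\right) = 12932 - 38 \left(\left(5 - 7\right) + 103\right) = 12932 - 38 \left(-2 + 103\right) = 12932 - 3838 = 9094$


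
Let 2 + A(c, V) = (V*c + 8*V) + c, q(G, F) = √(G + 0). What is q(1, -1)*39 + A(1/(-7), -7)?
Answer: -127/7 ≈ -18.143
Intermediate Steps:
q(G, F) = √G
A(c, V) = -2 + c + 8*V + V*c (A(c, V) = -2 + ((V*c + 8*V) + c) = -2 + ((8*V + V*c) + c) = -2 + (c + 8*V + V*c) = -2 + c + 8*V + V*c)
q(1, -1)*39 + A(1/(-7), -7) = √1*39 + (-2 + 1/(-7) + 8*(-7) - 7/(-7)) = 1*39 + (-2 + 1*(-⅐) - 56 - 7*(-1)/7) = 39 + (-2 - ⅐ - 56 - 7*(-⅐)) = 39 + (-2 - ⅐ - 56 + 1) = 39 - 400/7 = -127/7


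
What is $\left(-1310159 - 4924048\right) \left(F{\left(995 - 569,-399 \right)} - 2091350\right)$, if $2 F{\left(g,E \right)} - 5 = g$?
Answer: $\frac{26073130675683}{2} \approx 1.3037 \cdot 10^{13}$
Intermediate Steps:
$F{\left(g,E \right)} = \frac{5}{2} + \frac{g}{2}$
$\left(-1310159 - 4924048\right) \left(F{\left(995 - 569,-399 \right)} - 2091350\right) = \left(-1310159 - 4924048\right) \left(\left(\frac{5}{2} + \frac{995 - 569}{2}\right) - 2091350\right) = - 6234207 \left(\left(\frac{5}{2} + \frac{1}{2} \cdot 426\right) - 2091350\right) = - 6234207 \left(\left(\frac{5}{2} + 213\right) - 2091350\right) = - 6234207 \left(\frac{431}{2} - 2091350\right) = \left(-6234207\right) \left(- \frac{4182269}{2}\right) = \frac{26073130675683}{2}$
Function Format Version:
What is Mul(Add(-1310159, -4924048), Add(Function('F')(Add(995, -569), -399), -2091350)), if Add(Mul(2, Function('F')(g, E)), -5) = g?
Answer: Rational(26073130675683, 2) ≈ 1.3037e+13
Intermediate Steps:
Function('F')(g, E) = Add(Rational(5, 2), Mul(Rational(1, 2), g))
Mul(Add(-1310159, -4924048), Add(Function('F')(Add(995, -569), -399), -2091350)) = Mul(Add(-1310159, -4924048), Add(Add(Rational(5, 2), Mul(Rational(1, 2), Add(995, -569))), -2091350)) = Mul(-6234207, Add(Add(Rational(5, 2), Mul(Rational(1, 2), 426)), -2091350)) = Mul(-6234207, Add(Add(Rational(5, 2), 213), -2091350)) = Mul(-6234207, Add(Rational(431, 2), -2091350)) = Mul(-6234207, Rational(-4182269, 2)) = Rational(26073130675683, 2)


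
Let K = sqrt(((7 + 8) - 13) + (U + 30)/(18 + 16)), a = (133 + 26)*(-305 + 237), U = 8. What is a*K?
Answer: -636*sqrt(901) ≈ -19091.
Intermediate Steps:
a = -10812 (a = 159*(-68) = -10812)
K = sqrt(901)/17 (K = sqrt(((7 + 8) - 13) + (8 + 30)/(18 + 16)) = sqrt((15 - 13) + 38/34) = sqrt(2 + 38*(1/34)) = sqrt(2 + 19/17) = sqrt(53/17) = sqrt(901)/17 ≈ 1.7657)
a*K = -636*sqrt(901)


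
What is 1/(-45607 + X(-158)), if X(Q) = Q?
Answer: -1/45765 ≈ -2.1851e-5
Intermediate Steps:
1/(-45607 + X(-158)) = 1/(-45607 - 158) = 1/(-45765) = -1/45765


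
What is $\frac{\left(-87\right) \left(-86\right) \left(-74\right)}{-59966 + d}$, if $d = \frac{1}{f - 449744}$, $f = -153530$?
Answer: $\frac{111337836344}{12058642895} \approx 9.233$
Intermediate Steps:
$d = - \frac{1}{603274}$ ($d = \frac{1}{-153530 - 449744} = \frac{1}{-603274} = - \frac{1}{603274} \approx -1.6576 \cdot 10^{-6}$)
$\frac{\left(-87\right) \left(-86\right) \left(-74\right)}{-59966 + d} = \frac{\left(-87\right) \left(-86\right) \left(-74\right)}{-59966 - \frac{1}{603274}} = \frac{7482 \left(-74\right)}{- \frac{36175928685}{603274}} = \left(-553668\right) \left(- \frac{603274}{36175928685}\right) = \frac{111337836344}{12058642895}$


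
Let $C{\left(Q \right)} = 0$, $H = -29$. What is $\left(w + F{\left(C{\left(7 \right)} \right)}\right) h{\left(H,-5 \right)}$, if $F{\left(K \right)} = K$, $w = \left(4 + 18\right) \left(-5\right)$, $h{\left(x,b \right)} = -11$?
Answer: $1210$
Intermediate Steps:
$w = -110$ ($w = 22 \left(-5\right) = -110$)
$\left(w + F{\left(C{\left(7 \right)} \right)}\right) h{\left(H,-5 \right)} = \left(-110 + 0\right) \left(-11\right) = \left(-110\right) \left(-11\right) = 1210$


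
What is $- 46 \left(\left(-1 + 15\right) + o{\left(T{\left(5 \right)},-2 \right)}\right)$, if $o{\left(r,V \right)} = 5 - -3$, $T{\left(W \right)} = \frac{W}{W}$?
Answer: $-1012$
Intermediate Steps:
$T{\left(W \right)} = 1$
$o{\left(r,V \right)} = 8$ ($o{\left(r,V \right)} = 5 + 3 = 8$)
$- 46 \left(\left(-1 + 15\right) + o{\left(T{\left(5 \right)},-2 \right)}\right) = - 46 \left(\left(-1 + 15\right) + 8\right) = - 46 \left(14 + 8\right) = \left(-46\right) 22 = -1012$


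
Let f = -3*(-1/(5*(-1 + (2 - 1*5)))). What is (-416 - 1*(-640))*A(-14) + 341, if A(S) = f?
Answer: 1537/5 ≈ 307.40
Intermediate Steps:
f = -3/20 (f = -3*(-1/(5*(-1 + (2 - 5)))) = -3*(-1/(5*(-1 - 3))) = -3/((-4*(-5))) = -3/20 ≈ -0.15000)
A(S) = -3/20
(-416 - 1*(-640))*A(-14) + 341 = (-416 - 1*(-640))*(-3/20) + 341 = (-416 + 640)*(-3/20) + 341 = 224*(-3/20) + 341 = -168/5 + 341 = 1537/5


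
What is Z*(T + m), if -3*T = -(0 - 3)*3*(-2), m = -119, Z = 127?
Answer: -14351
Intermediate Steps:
T = 6 (T = -(-(0 - 3)*3)*(-2)/3 = -(-(-3)*3)*(-2)/3 = -(-1*(-9))*(-2)/3 = -3*(-2) = -⅓*(-18) = 6)
Z*(T + m) = 127*(6 - 119) = 127*(-113) = -14351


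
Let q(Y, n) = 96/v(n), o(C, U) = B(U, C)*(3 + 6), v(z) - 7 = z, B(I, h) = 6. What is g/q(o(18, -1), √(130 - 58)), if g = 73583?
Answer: 515081/96 + 73583*√2/16 ≈ 11869.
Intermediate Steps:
v(z) = 7 + z
o(C, U) = 54 (o(C, U) = 6*(3 + 6) = 6*9 = 54)
q(Y, n) = 96/(7 + n)
g/q(o(18, -1), √(130 - 58)) = 73583/((96/(7 + √(130 - 58)))) = 73583/((96/(7 + √72))) = 73583/((96/(7 + 6*√2))) = 73583*(7/96 + √2/16) = 515081/96 + 73583*√2/16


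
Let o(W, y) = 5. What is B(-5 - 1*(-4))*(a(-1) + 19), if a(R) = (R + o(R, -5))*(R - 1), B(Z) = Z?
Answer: -11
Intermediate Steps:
a(R) = (-1 + R)*(5 + R) (a(R) = (R + 5)*(R - 1) = (5 + R)*(-1 + R) = (-1 + R)*(5 + R))
B(-5 - 1*(-4))*(a(-1) + 19) = (-5 - 1*(-4))*((-5 + (-1)**2 + 4*(-1)) + 19) = (-5 + 4)*((-5 + 1 - 4) + 19) = -(-8 + 19) = -1*11 = -11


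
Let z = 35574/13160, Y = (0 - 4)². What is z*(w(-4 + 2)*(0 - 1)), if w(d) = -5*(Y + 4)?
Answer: 12705/47 ≈ 270.32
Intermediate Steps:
Y = 16 (Y = (-4)² = 16)
w(d) = -100 (w(d) = -5*(16 + 4) = -5*20 = -100)
z = 2541/940 (z = 35574*(1/13160) = 2541/940 ≈ 2.7032)
z*(w(-4 + 2)*(0 - 1)) = 2541*(-100*(0 - 1))/940 = 2541*(-100*(-1))/940 = (2541/940)*100 = 12705/47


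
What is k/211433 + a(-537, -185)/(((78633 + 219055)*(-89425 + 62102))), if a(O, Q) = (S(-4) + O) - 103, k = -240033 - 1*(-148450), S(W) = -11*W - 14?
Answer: -372455597273731/859869385508996 ≈ -0.43315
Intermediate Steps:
S(W) = -14 - 11*W
k = -91583 (k = -240033 + 148450 = -91583)
a(O, Q) = -73 + O (a(O, Q) = ((-14 - 11*(-4)) + O) - 103 = ((-14 + 44) + O) - 103 = (30 + O) - 103 = -73 + O)
k/211433 + a(-537, -185)/(((78633 + 219055)*(-89425 + 62102))) = -91583/211433 + (-73 - 537)/(((78633 + 219055)*(-89425 + 62102))) = -91583*1/211433 - 610/(297688*(-27323)) = -91583/211433 - 610/(-8133729224) = -91583/211433 - 610*(-1/8133729224) = -91583/211433 + 305/4066864612 = -372455597273731/859869385508996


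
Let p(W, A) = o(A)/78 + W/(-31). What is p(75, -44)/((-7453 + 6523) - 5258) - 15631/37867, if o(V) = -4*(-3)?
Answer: -38945452513/94431361388 ≈ -0.41242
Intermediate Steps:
o(V) = 12
p(W, A) = 2/13 - W/31 (p(W, A) = 12/78 + W/(-31) = 12*(1/78) + W*(-1/31) = 2/13 - W/31)
p(75, -44)/((-7453 + 6523) - 5258) - 15631/37867 = (2/13 - 1/31*75)/((-7453 + 6523) - 5258) - 15631/37867 = (2/13 - 75/31)/(-930 - 5258) - 15631*1/37867 = -913/403/(-6188) - 15631/37867 = -913/403*(-1/6188) - 15631/37867 = 913/2493764 - 15631/37867 = -38945452513/94431361388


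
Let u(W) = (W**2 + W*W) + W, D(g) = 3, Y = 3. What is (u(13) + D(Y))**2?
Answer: 125316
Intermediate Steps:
u(W) = W + 2*W**2 (u(W) = (W**2 + W**2) + W = 2*W**2 + W = W + 2*W**2)
(u(13) + D(Y))**2 = (13*(1 + 2*13) + 3)**2 = (13*(1 + 26) + 3)**2 = (13*27 + 3)**2 = (351 + 3)**2 = 354**2 = 125316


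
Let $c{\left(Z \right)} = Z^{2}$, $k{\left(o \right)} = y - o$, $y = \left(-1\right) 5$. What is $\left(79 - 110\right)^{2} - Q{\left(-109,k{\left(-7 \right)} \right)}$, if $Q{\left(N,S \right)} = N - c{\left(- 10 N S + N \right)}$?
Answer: $4290111$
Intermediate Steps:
$y = -5$
$k{\left(o \right)} = -5 - o$
$Q{\left(N,S \right)} = N - \left(N - 10 N S\right)^{2}$ ($Q{\left(N,S \right)} = N - \left(- 10 N S + N\right)^{2} = N - \left(N - 10 N S\right)^{2}$)
$\left(79 - 110\right)^{2} - Q{\left(-109,k{\left(-7 \right)} \right)} = \left(79 - 110\right)^{2} - - 109 \left(1 - - 109 \left(-1 + 10 \left(-5 - -7\right)\right)^{2}\right) = \left(-31\right)^{2} - - 109 \left(1 - - 109 \left(-1 + 10 \left(-5 + 7\right)\right)^{2}\right) = 961 - - 109 \left(1 - - 109 \left(-1 + 10 \cdot 2\right)^{2}\right) = 961 - - 109 \left(1 - - 109 \left(-1 + 20\right)^{2}\right) = 961 - - 109 \left(1 - - 109 \cdot 19^{2}\right) = 961 - - 109 \left(1 - \left(-109\right) 361\right) = 961 - - 109 \left(1 + 39349\right) = 961 - \left(-109\right) 39350 = 961 - -4289150 = 961 + 4289150 = 4290111$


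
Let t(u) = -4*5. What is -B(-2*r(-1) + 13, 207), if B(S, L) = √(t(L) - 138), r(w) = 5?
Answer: -I*√158 ≈ -12.57*I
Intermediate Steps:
t(u) = -20
B(S, L) = I*√158 (B(S, L) = √(-20 - 138) = √(-158) = I*√158)
-B(-2*r(-1) + 13, 207) = -I*√158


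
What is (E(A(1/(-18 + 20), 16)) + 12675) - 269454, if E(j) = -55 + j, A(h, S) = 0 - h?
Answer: -513669/2 ≈ -2.5683e+5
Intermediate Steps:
A(h, S) = -h
(E(A(1/(-18 + 20), 16)) + 12675) - 269454 = ((-55 - 1/(-18 + 20)) + 12675) - 269454 = ((-55 - 1/2) + 12675) - 269454 = ((-55 - 1*½) + 12675) - 269454 = ((-55 - ½) + 12675) - 269454 = (-111/2 + 12675) - 269454 = 25239/2 - 269454 = -513669/2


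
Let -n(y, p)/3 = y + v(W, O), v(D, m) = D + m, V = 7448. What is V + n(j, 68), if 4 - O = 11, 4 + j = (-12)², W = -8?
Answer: 7073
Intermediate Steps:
j = 140 (j = -4 + (-12)² = -4 + 144 = 140)
O = -7 (O = 4 - 1*11 = 4 - 11 = -7)
n(y, p) = 45 - 3*y (n(y, p) = -3*(y + (-8 - 7)) = -3*(y - 15) = -3*(-15 + y) = 45 - 3*y)
V + n(j, 68) = 7448 + (45 - 3*140) = 7448 + (45 - 420) = 7448 - 375 = 7073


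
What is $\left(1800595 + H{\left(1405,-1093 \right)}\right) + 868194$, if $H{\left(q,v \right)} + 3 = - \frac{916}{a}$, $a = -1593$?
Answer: $\frac{4251377014}{1593} \approx 2.6688 \cdot 10^{6}$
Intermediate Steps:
$H{\left(q,v \right)} = - \frac{3863}{1593}$ ($H{\left(q,v \right)} = -3 - \frac{916}{-1593} = -3 - - \frac{916}{1593} = -3 + \frac{916}{1593} = - \frac{3863}{1593}$)
$\left(1800595 + H{\left(1405,-1093 \right)}\right) + 868194 = \left(1800595 - \frac{3863}{1593}\right) + 868194 = \frac{2868343972}{1593} + 868194 = \frac{4251377014}{1593}$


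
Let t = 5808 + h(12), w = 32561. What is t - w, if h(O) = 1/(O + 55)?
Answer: -1792450/67 ≈ -26753.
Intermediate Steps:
h(O) = 1/(55 + O)
t = 389137/67 (t = 5808 + 1/(55 + 12) = 5808 + 1/67 = 389137/67 ≈ 5808.0)
t - w = 389137/67 - 1*32561 = 389137/67 - 32561 = -1792450/67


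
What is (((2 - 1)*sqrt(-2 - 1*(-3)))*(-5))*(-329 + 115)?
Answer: 1070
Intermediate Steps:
(((2 - 1)*sqrt(-2 - 1*(-3)))*(-5))*(-329 + 115) = ((1*sqrt(-2 + 3))*(-5))*(-214) = ((1*sqrt(1))*(-5))*(-214) = ((1*1)*(-5))*(-214) = (1*(-5))*(-214) = -5*(-214) = 1070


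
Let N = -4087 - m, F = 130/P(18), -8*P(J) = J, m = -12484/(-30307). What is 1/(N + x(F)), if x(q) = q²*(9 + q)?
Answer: -22093803/3687917092897 ≈ -5.9909e-6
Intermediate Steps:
m = 12484/30307 (m = -12484*(-1/30307) = 12484/30307 ≈ 0.41192)
P(J) = -J/8
F = -520/9 (F = 130/((-⅛*18)) = 130/(-9/4) = 130*(-4/9) = -520/9 ≈ -57.778)
N = -123877193/30307 (N = -4087 - 1*12484/30307 = -4087 - 12484/30307 = -123877193/30307 ≈ -4087.4)
1/(N + x(F)) = 1/(-123877193/30307 + (-520/9)²*(9 - 520/9)) = 1/(-123877193/30307 + (270400/81)*(-439/9)) = 1/(-123877193/30307 - 118705600/729) = 1/(-3687917092897/22093803) = -22093803/3687917092897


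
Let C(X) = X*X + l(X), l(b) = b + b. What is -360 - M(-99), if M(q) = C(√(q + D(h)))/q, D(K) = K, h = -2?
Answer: -35741/99 + 2*I*√101/99 ≈ -361.02 + 0.20303*I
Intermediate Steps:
l(b) = 2*b
C(X) = X² + 2*X (C(X) = X*X + 2*X = X² + 2*X)
M(q) = √(-2 + q)*(2 + √(-2 + q))/q (M(q) = (√(q - 2)*(2 + √(q - 2)))/q = (√(-2 + q)*(2 + √(-2 + q)))/q = √(-2 + q)*(2 + √(-2 + q))/q)
-360 - M(-99) = -360 - (-2 - 99 + 2*√(-2 - 99))/(-99) = -360 - (-1)*(-2 - 99 + 2*√(-101))/99 = -360 - (-1)*(-2 - 99 + 2*(I*√101))/99 = -360 - (-1)*(-2 - 99 + 2*I*√101)/99 = -360 - (-1)*(-101 + 2*I*√101)/99 = -360 - (101/99 - 2*I*√101/99) = -360 + (-101/99 + 2*I*√101/99) = -35741/99 + 2*I*√101/99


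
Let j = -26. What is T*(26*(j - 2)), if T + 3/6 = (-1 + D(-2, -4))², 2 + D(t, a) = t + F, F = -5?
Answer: -72436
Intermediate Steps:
D(t, a) = -7 + t (D(t, a) = -2 + (t - 5) = -2 + (-5 + t) = -7 + t)
T = 199/2 (T = -½ + (-1 + (-7 - 2))² = -½ + (-1 - 9)² = -½ + (-10)² = -½ + 100 = 199/2 ≈ 99.500)
T*(26*(j - 2)) = 199*(26*(-26 - 2))/2 = 199*(26*(-28))/2 = (199/2)*(-728) = -72436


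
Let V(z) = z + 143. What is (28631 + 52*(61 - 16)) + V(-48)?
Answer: 31066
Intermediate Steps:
V(z) = 143 + z
(28631 + 52*(61 - 16)) + V(-48) = (28631 + 52*(61 - 16)) + (143 - 48) = (28631 + 52*45) + 95 = (28631 + 2340) + 95 = 30971 + 95 = 31066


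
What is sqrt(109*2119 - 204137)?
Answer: sqrt(26834) ≈ 163.81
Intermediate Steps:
sqrt(109*2119 - 204137) = sqrt(230971 - 204137) = sqrt(26834)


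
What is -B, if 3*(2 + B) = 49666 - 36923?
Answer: -12737/3 ≈ -4245.7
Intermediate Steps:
B = 12737/3 (B = -2 + (49666 - 36923)/3 = -2 + (1/3)*12743 = -2 + 12743/3 = 12737/3 ≈ 4245.7)
-B = -1*12737/3 = -12737/3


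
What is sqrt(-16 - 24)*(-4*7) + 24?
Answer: 24 - 56*I*sqrt(10) ≈ 24.0 - 177.09*I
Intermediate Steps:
sqrt(-16 - 24)*(-4*7) + 24 = sqrt(-40)*(-28) + 24 = (2*I*sqrt(10))*(-28) + 24 = -56*I*sqrt(10) + 24 = 24 - 56*I*sqrt(10)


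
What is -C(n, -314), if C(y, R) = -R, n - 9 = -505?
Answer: -314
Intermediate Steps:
n = -496 (n = 9 - 505 = -496)
-C(n, -314) = -(-1)*(-314) = -1*314 = -314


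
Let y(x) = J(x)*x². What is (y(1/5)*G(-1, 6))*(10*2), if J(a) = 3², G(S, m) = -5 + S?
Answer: -216/5 ≈ -43.200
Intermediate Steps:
J(a) = 9
y(x) = 9*x²
(y(1/5)*G(-1, 6))*(10*2) = ((9*(1/5)²)*(-5 - 1))*(10*2) = ((9*(⅕)²)*(-6))*20 = ((9*(1/25))*(-6))*20 = ((9/25)*(-6))*20 = -54/25*20 = -216/5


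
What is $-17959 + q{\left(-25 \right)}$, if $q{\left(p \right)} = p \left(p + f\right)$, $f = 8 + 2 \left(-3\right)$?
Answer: $-17384$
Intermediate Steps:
$f = 2$ ($f = 8 - 6 = 2$)
$q{\left(p \right)} = p \left(2 + p\right)$ ($q{\left(p \right)} = p \left(p + 2\right) = p \left(2 + p\right)$)
$-17959 + q{\left(-25 \right)} = -17959 - 25 \left(2 - 25\right) = -17959 - -575 = -17959 + 575 = -17384$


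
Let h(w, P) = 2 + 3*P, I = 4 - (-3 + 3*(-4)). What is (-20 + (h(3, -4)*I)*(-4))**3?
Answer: 405224000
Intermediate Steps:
I = 19 (I = 4 - (-3 - 12) = 4 - 1*(-15) = 4 + 15 = 19)
(-20 + (h(3, -4)*I)*(-4))**3 = (-20 + ((2 + 3*(-4))*19)*(-4))**3 = (-20 + ((2 - 12)*19)*(-4))**3 = (-20 - 10*19*(-4))**3 = (-20 - 190*(-4))**3 = (-20 + 760)**3 = 740**3 = 405224000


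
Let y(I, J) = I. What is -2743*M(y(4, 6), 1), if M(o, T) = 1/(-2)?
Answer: 2743/2 ≈ 1371.5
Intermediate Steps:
M(o, T) = -½
-2743*M(y(4, 6), 1) = -2743*(-½) = 2743/2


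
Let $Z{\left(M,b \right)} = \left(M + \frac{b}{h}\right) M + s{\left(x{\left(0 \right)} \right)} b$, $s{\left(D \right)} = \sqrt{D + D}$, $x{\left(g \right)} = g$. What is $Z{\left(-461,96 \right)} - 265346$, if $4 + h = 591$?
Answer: $- \frac{31052531}{587} \approx -52900.0$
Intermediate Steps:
$h = 587$ ($h = -4 + 591 = 587$)
$s{\left(D \right)} = \sqrt{2} \sqrt{D}$ ($s{\left(D \right)} = \sqrt{2 D} = \sqrt{2} \sqrt{D}$)
$Z{\left(M,b \right)} = M \left(M + \frac{b}{587}\right)$ ($Z{\left(M,b \right)} = \left(M + \frac{b}{587}\right) M + \sqrt{2} \sqrt{0} b = \left(M + b \frac{1}{587}\right) M + \sqrt{2} \cdot 0 b = \left(M + \frac{b}{587}\right) M + 0 b = M \left(M + \frac{b}{587}\right) + 0 = M \left(M + \frac{b}{587}\right)$)
$Z{\left(-461,96 \right)} - 265346 = \frac{1}{587} \left(-461\right) \left(96 + 587 \left(-461\right)\right) - 265346 = \frac{1}{587} \left(-461\right) \left(96 - 270607\right) - 265346 = \frac{1}{587} \left(-461\right) \left(-270511\right) - 265346 = \frac{124705571}{587} - 265346 = - \frac{31052531}{587}$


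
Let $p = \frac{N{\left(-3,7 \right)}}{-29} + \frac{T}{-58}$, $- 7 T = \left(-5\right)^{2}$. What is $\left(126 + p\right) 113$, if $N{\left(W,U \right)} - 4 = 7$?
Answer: $\frac{5766051}{406} \approx 14202.0$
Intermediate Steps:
$N{\left(W,U \right)} = 11$ ($N{\left(W,U \right)} = 4 + 7 = 11$)
$T = - \frac{25}{7}$ ($T = - \frac{\left(-5\right)^{2}}{7} = \left(- \frac{1}{7}\right) 25 = - \frac{25}{7} \approx -3.5714$)
$p = - \frac{129}{406}$ ($p = \frac{11}{-29} - \frac{25}{7 \left(-58\right)} = 11 \left(- \frac{1}{29}\right) - - \frac{25}{406} = - \frac{11}{29} + \frac{25}{406} = - \frac{129}{406} \approx -0.31773$)
$\left(126 + p\right) 113 = \left(126 - \frac{129}{406}\right) 113 = \frac{51027}{406} \cdot 113 = \frac{5766051}{406}$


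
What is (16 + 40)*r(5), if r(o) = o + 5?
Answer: 560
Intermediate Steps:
r(o) = 5 + o
(16 + 40)*r(5) = (16 + 40)*(5 + 5) = 56*10 = 560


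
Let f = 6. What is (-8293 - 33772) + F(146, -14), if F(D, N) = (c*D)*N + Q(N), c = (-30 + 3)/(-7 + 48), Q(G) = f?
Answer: -1669231/41 ≈ -40713.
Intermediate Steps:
Q(G) = 6
c = -27/41 ≈ -0.65854
F(D, N) = 6 - 27*D*N/41 (F(D, N) = (-27*D/41)*N + 6 = -27*D*N/41 + 6 = 6 - 27*D*N/41)
(-8293 - 33772) + F(146, -14) = (-8293 - 33772) + (6 - 27/41*146*(-14)) = -42065 + (6 + 55188/41) = -42065 + 55434/41 = -1669231/41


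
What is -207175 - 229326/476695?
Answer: -98759515951/476695 ≈ -2.0718e+5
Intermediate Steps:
-207175 - 229326/476695 = -98759515951/476695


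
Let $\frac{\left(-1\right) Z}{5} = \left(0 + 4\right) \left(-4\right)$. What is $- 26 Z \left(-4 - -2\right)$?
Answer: $4160$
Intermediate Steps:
$Z = 80$ ($Z = - 5 \left(0 + 4\right) \left(-4\right) = - 5 \cdot 4 \left(-4\right) = \left(-5\right) \left(-16\right) = 80$)
$- 26 Z \left(-4 - -2\right) = \left(-26\right) 80 \left(-4 - -2\right) = - 2080 \left(-4 + 2\right) = \left(-2080\right) \left(-2\right) = 4160$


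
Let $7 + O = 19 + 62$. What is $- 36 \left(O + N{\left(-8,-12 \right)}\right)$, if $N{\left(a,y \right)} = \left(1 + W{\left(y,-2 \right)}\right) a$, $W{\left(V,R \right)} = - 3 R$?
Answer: $-648$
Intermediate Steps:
$O = 74$ ($O = -7 + \left(19 + 62\right) = -7 + 81 = 74$)
$N{\left(a,y \right)} = 7 a$ ($N{\left(a,y \right)} = \left(1 - -6\right) a = \left(1 + 6\right) a = 7 a$)
$- 36 \left(O + N{\left(-8,-12 \right)}\right) = - 36 \left(74 + 7 \left(-8\right)\right) = - 36 \left(74 - 56\right) = \left(-36\right) 18 = -648$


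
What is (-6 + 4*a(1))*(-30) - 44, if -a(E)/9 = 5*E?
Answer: 5536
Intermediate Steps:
a(E) = -45*E
(-6 + 4*a(1))*(-30) - 44 = (-6 + 4*(-45*1))*(-30) - 44 = (-6 + 4*(-45))*(-30) - 44 = (-6 - 180)*(-30) - 44 = -186*(-30) - 44 = 5580 - 44 = 5536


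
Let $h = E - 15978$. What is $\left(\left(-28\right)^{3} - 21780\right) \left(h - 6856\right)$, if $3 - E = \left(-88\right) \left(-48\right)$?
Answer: $1183169260$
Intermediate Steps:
$E = -4221$ ($E = 3 - \left(-88\right) \left(-48\right) = 3 - 4224 = -4221$)
$h = -20199$ ($h = -4221 - 15978 = -20199$)
$\left(\left(-28\right)^{3} - 21780\right) \left(h - 6856\right) = \left(\left(-28\right)^{3} - 21780\right) \left(-20199 - 6856\right) = \left(-21952 - 21780\right) \left(-27055\right) = \left(-43732\right) \left(-27055\right) = 1183169260$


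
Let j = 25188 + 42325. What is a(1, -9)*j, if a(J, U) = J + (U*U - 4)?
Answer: 5266014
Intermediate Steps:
a(J, U) = -4 + J + U**2 (a(J, U) = J + (U**2 - 4) = J + (-4 + U**2) = -4 + J + U**2)
j = 67513
a(1, -9)*j = (-4 + 1 + (-9)**2)*67513 = (-4 + 1 + 81)*67513 = 78*67513 = 5266014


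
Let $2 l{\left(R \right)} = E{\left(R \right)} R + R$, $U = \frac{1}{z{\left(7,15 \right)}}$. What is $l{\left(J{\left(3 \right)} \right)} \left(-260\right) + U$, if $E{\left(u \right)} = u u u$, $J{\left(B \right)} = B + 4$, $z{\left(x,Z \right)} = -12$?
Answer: $- \frac{3756481}{12} \approx -3.1304 \cdot 10^{5}$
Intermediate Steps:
$J{\left(B \right)} = 4 + B$
$U = - \frac{1}{12}$ ($U = \frac{1}{-12} = - \frac{1}{12} \approx -0.083333$)
$E{\left(u \right)} = u^{3}$ ($E{\left(u \right)} = u^{2} u = u^{3}$)
$l{\left(R \right)} = \frac{R}{2} + \frac{R^{4}}{2}$ ($l{\left(R \right)} = \frac{R^{3} R + R}{2} = \frac{R^{4} + R}{2} = \frac{R + R^{4}}{2} = \frac{R}{2} + \frac{R^{4}}{2}$)
$l{\left(J{\left(3 \right)} \right)} \left(-260\right) + U = \frac{\left(4 + 3\right) \left(1 + \left(4 + 3\right)^{3}\right)}{2} \left(-260\right) - \frac{1}{12} = \frac{1}{2} \cdot 7 \left(1 + 7^{3}\right) \left(-260\right) - \frac{1}{12} = \frac{1}{2} \cdot 7 \left(1 + 343\right) \left(-260\right) - \frac{1}{12} = \frac{1}{2} \cdot 7 \cdot 344 \left(-260\right) - \frac{1}{12} = 1204 \left(-260\right) - \frac{1}{12} = -313040 - \frac{1}{12} = - \frac{3756481}{12}$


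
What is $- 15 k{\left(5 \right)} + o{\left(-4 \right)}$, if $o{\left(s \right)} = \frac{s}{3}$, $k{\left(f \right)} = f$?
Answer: $- \frac{229}{3} \approx -76.333$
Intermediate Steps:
$o{\left(s \right)} = \frac{s}{3}$ ($o{\left(s \right)} = s \frac{1}{3} = \frac{s}{3}$)
$- 15 k{\left(5 \right)} + o{\left(-4 \right)} = \left(-15\right) 5 + \frac{1}{3} \left(-4\right) = -75 - \frac{4}{3} = - \frac{229}{3}$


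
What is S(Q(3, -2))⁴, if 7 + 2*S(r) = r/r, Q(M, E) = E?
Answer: 81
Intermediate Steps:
S(r) = -3 (S(r) = -7/2 + (r/r)/2 = -7/2 + (½)*1 = -7/2 + ½ = -3)
S(Q(3, -2))⁴ = (-3)⁴ = 81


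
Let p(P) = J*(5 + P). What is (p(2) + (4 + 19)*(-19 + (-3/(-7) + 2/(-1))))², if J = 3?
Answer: 10017225/49 ≈ 2.0443e+5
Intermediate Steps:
p(P) = 15 + 3*P (p(P) = 3*(5 + P) = 15 + 3*P)
(p(2) + (4 + 19)*(-19 + (-3/(-7) + 2/(-1))))² = ((15 + 3*2) + (4 + 19)*(-19 + (-3/(-7) + 2/(-1))))² = ((15 + 6) + 23*(-19 + (-3*(-⅐) + 2*(-1))))² = (21 + 23*(-19 + (3/7 - 2)))² = (21 + 23*(-19 - 11/7))² = (21 + 23*(-144/7))² = (21 - 3312/7)² = (-3165/7)² = 10017225/49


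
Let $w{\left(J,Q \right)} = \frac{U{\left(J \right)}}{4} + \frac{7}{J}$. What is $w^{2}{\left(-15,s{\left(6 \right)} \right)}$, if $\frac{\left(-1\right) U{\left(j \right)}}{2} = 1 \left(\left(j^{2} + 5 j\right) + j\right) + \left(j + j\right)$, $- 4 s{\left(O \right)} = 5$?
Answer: $\frac{2524921}{900} \approx 2805.5$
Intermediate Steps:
$s{\left(O \right)} = - \frac{5}{4}$ ($s{\left(O \right)} = \left(- \frac{1}{4}\right) 5 = - \frac{5}{4}$)
$U{\left(j \right)} = - 16 j - 2 j^{2}$ ($U{\left(j \right)} = - 2 \left(1 \left(\left(j^{2} + 5 j\right) + j\right) + \left(j + j\right)\right) = - 2 \left(1 \left(j^{2} + 6 j\right) + 2 j\right) = - 2 \left(\left(j^{2} + 6 j\right) + 2 j\right) = - 2 \left(j^{2} + 8 j\right) = - 16 j - 2 j^{2}$)
$w{\left(J,Q \right)} = \frac{7}{J} - \frac{J \left(8 + J\right)}{2}$ ($w{\left(J,Q \right)} = \frac{\left(-2\right) J \left(8 + J\right)}{4} + \frac{7}{J} = - 2 J \left(8 + J\right) \frac{1}{4} + \frac{7}{J} = - \frac{J \left(8 + J\right)}{2} + \frac{7}{J} = \frac{7}{J} - \frac{J \left(8 + J\right)}{2}$)
$w^{2}{\left(-15,s{\left(6 \right)} \right)} = \left(\frac{14 - \left(-15\right)^{2} \left(8 - 15\right)}{2 \left(-15\right)}\right)^{2} = \left(\frac{1}{2} \left(- \frac{1}{15}\right) \left(14 - 225 \left(-7\right)\right)\right)^{2} = \left(\frac{1}{2} \left(- \frac{1}{15}\right) \left(14 + 1575\right)\right)^{2} = \left(\frac{1}{2} \left(- \frac{1}{15}\right) 1589\right)^{2} = \left(- \frac{1589}{30}\right)^{2} = \frac{2524921}{900}$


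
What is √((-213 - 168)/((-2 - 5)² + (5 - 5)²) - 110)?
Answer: I*√5771/7 ≈ 10.852*I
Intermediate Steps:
√((-213 - 168)/((-2 - 5)² + (5 - 5)²) - 110) = √(-381/((-7)² + 0²) - 110) = √(-381/(49 + 0) - 110) = √(-381/49 - 110) = √(-5771/49) = I*√5771/7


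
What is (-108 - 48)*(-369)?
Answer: 57564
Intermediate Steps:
(-108 - 48)*(-369) = -156*(-369) = 57564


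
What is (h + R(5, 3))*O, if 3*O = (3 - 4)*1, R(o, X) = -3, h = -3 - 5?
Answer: 11/3 ≈ 3.6667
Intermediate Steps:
h = -8
O = -1/3 (O = ((3 - 4)*1)/3 = (-1*1)/3 = (1/3)*(-1) = -1/3 ≈ -0.33333)
(h + R(5, 3))*O = (-8 - 3)*(-1/3) = -11*(-1/3) = 11/3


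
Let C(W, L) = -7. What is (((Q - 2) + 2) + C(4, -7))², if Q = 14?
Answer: 49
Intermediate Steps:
(((Q - 2) + 2) + C(4, -7))² = (((14 - 2) + 2) - 7)² = ((12 + 2) - 7)² = (14 - 7)² = 7² = 49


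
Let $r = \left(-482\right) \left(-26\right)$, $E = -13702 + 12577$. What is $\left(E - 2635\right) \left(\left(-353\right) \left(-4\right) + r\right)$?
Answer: $-52429440$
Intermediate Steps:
$E = -1125$
$r = 12532$
$\left(E - 2635\right) \left(\left(-353\right) \left(-4\right) + r\right) = \left(-1125 - 2635\right) \left(\left(-353\right) \left(-4\right) + 12532\right) = - 3760 \left(1412 + 12532\right) = \left(-3760\right) 13944 = -52429440$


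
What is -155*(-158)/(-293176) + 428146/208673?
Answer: 60205864963/30588957724 ≈ 1.9682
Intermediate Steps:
-155*(-158)/(-293176) + 428146/208673 = 24490*(-1/293176) + 428146*(1/208673) = -12245/146588 + 428146/208673 = 60205864963/30588957724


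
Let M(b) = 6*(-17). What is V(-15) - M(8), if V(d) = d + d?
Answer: 72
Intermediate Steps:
M(b) = -102
V(d) = 2*d
V(-15) - M(8) = 2*(-15) - 1*(-102) = -30 + 102 = 72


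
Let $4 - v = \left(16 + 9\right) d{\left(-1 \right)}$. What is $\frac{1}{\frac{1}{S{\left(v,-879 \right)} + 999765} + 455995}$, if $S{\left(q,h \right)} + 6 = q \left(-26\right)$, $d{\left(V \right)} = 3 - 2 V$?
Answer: $\frac{1002905}{457319665476} \approx 2.193 \cdot 10^{-6}$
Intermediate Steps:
$v = -121$ ($v = 4 - \left(16 + 9\right) \left(3 - -2\right) = 4 - 25 \left(3 + 2\right) = 4 - 25 \cdot 5 = 4 - 125 = -121$)
$S{\left(q,h \right)} = -6 - 26 q$ ($S{\left(q,h \right)} = -6 + q \left(-26\right) = -6 - 26 q$)
$\frac{1}{\frac{1}{S{\left(v,-879 \right)} + 999765} + 455995} = \frac{1}{\frac{1}{\left(-6 - -3146\right) + 999765} + 455995} = \frac{1}{\frac{1}{\left(-6 + 3146\right) + 999765} + 455995} = \frac{1}{\frac{1}{3140 + 999765} + 455995} = \frac{1}{\frac{1}{1002905} + 455995} = \frac{1}{\frac{457319665476}{1002905}} = \frac{1002905}{457319665476}$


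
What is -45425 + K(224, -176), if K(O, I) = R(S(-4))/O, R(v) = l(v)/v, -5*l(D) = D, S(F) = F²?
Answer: -50876001/1120 ≈ -45425.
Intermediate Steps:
l(D) = -D/5
R(v) = -⅕ (R(v) = (-v/5)/v = -⅕)
K(O, I) = -1/(5*O)
-45425 + K(224, -176) = -45425 - ⅕/224 = -45425 - ⅕*1/224 = -45425 - 1/1120 = -50876001/1120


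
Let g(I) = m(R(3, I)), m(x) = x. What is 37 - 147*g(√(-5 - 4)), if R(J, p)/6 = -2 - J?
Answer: 4447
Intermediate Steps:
R(J, p) = -12 - 6*J (R(J, p) = 6*(-2 - J) = -12 - 6*J)
g(I) = -30 (g(I) = -12 - 6*3 = -12 - 18 = -30)
37 - 147*g(√(-5 - 4)) = 37 - 147*(-30) = 37 + 4410 = 4447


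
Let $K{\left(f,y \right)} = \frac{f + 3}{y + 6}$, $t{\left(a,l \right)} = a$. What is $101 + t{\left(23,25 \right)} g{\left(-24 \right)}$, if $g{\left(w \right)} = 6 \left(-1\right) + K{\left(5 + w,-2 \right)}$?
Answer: $-129$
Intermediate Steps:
$K{\left(f,y \right)} = \frac{3 + f}{6 + y}$
$g{\left(w \right)} = -4 + \frac{w}{4}$ ($g{\left(w \right)} = 6 \left(-1\right) + \frac{3 + \left(5 + w\right)}{6 - 2} = -6 + \frac{8 + w}{4} = -6 + \left(2 + \frac{w}{4}\right) = -4 + \frac{w}{4}$)
$101 + t{\left(23,25 \right)} g{\left(-24 \right)} = 101 + 23 \left(-4 + \frac{1}{4} \left(-24\right)\right) = 101 + 23 \left(-4 - 6\right) = 101 + 23 \left(-10\right) = 101 - 230 = -129$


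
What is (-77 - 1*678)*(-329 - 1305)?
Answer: 1233670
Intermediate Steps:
(-77 - 1*678)*(-329 - 1305) = (-77 - 678)*(-1634) = -755*(-1634) = 1233670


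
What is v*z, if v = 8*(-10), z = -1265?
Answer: 101200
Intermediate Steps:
v = -80
v*z = -80*(-1265) = 101200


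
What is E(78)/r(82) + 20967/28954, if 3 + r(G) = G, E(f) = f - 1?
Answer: 3885851/2287366 ≈ 1.6988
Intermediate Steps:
E(f) = -1 + f
r(G) = -3 + G
E(78)/r(82) + 20967/28954 = (-1 + 78)/(-3 + 82) + 20967/28954 = 77/79 + 20967*(1/28954) = 77*(1/79) + 20967/28954 = 77/79 + 20967/28954 = 3885851/2287366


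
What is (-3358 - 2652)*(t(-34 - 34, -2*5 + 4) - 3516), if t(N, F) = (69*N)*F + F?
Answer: -148026300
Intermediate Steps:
t(N, F) = F + 69*F*N (t(N, F) = 69*F*N + F = F + 69*F*N)
(-3358 - 2652)*(t(-34 - 34, -2*5 + 4) - 3516) = (-3358 - 2652)*((-2*5 + 4)*(1 + 69*(-34 - 34)) - 3516) = -6010*((-10 + 4)*(1 + 69*(-68)) - 3516) = -6010*(-6*(1 - 4692) - 3516) = -6010*(-6*(-4691) - 3516) = -6010*(28146 - 3516) = -6010*24630 = -148026300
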